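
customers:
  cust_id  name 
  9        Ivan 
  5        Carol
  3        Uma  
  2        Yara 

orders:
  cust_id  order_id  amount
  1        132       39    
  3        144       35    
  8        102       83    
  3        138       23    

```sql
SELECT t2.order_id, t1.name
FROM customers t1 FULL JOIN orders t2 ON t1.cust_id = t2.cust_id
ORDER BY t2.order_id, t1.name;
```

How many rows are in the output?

FULL OUTER JOIN keeps every row from both sides; unmatched rows get NULL for the other side's columns.
Matching on t1.cust_id = t2.cust_id.
- cust_id=9: no t2 row matches, row kept with t2 columns NULL.
- cust_id=5: no t2 row matches, row kept with t2 columns NULL.
- cust_id=3: 2 matching t2 row(s), so 2 row(s) emitted.
- cust_id=2: no t2 row matches, row kept with t2 columns NULL.
- plus 2 unmatched t2 row(s), each kept with NULL t1 columns.
Total: 2 matched + 5 padded = 7 rows.

7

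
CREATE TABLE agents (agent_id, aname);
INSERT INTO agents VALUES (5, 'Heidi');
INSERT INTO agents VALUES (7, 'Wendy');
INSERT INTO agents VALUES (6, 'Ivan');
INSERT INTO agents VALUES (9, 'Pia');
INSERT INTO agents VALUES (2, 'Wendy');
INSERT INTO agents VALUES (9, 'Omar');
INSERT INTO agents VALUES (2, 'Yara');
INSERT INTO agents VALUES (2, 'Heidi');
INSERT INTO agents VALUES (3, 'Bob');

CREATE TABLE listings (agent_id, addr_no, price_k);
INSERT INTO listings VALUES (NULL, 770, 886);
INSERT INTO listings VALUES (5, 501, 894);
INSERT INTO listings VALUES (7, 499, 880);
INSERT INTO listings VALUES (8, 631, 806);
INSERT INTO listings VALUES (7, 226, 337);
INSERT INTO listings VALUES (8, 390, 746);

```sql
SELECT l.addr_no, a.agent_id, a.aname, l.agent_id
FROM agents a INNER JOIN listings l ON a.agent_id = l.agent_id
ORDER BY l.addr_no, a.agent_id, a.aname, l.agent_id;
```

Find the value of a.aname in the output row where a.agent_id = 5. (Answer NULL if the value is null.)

Heidi

INNER JOIN keeps only pairs where the ON condition holds.
Matching on a.agent_id = l.agent_id. A NULL in a compared column never satisfies the condition.
- agent_id=5: 1 matching l row(s), so 1 row(s) emitted.
- agent_id=7: 2 matching l row(s), so 2 row(s) emitted.
- agent_id=6: no matching l row, dropped.
- agent_id=9: no matching l row, dropped.
- agent_id=2: no matching l row, dropped.
- agent_id=9: no matching l row, dropped.
- agent_id=2: no matching l row, dropped.
- agent_id=2: no matching l row, dropped.
- agent_id=3: no matching l row, dropped.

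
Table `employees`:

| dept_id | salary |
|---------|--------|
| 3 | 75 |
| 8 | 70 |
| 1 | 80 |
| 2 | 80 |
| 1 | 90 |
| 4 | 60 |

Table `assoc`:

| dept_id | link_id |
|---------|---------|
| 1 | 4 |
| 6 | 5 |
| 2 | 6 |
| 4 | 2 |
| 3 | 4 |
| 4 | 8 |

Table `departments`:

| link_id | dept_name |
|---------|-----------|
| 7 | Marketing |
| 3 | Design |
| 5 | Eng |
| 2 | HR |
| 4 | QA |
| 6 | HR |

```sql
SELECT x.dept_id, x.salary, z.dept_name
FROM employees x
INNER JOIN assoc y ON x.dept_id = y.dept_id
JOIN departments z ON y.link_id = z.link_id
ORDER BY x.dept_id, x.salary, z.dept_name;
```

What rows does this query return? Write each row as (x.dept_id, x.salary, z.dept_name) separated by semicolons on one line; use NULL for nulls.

(1, 80, QA); (1, 90, QA); (2, 80, HR); (3, 75, QA); (4, 60, HR)

Step 1 — x INNER JOIN y on dept_id → 6 row(s).
Then INNER JOIN `departments z` on link_id: keep only rows whose y.link_id appears in z.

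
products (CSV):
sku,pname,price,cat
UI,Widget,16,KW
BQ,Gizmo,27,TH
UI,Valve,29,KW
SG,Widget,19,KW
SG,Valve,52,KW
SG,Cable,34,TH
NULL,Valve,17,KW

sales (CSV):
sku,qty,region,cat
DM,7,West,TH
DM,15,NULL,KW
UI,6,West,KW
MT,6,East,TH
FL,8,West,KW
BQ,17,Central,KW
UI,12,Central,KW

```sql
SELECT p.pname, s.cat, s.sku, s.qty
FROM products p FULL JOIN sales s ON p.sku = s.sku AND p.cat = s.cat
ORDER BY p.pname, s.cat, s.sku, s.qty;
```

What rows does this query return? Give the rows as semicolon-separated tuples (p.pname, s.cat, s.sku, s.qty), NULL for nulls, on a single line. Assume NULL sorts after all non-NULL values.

FULL OUTER JOIN keeps every row from both sides; unmatched rows get NULL for the other side's columns.
Matching on p.sku = s.sku AND p.cat = s.cat. A NULL in a compared column never satisfies the condition.
Matched pairs: 4; unmatched p rows kept: 5; unmatched s rows kept: 5.

(Cable, NULL, NULL, NULL); (Gizmo, NULL, NULL, NULL); (Valve, KW, UI, 6); (Valve, KW, UI, 12); (Valve, NULL, NULL, NULL); (Valve, NULL, NULL, NULL); (Widget, KW, UI, 6); (Widget, KW, UI, 12); (Widget, NULL, NULL, NULL); (NULL, KW, BQ, 17); (NULL, KW, DM, 15); (NULL, KW, FL, 8); (NULL, TH, DM, 7); (NULL, TH, MT, 6)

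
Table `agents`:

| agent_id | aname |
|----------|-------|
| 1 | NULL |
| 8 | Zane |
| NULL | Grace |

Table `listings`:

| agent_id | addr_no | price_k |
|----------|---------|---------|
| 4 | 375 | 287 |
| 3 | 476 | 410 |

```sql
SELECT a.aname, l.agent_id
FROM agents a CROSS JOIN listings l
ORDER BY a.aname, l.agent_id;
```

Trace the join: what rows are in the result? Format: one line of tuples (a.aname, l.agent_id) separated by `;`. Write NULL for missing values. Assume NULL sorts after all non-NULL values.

(Grace, 3); (Grace, 4); (Zane, 3); (Zane, 4); (NULL, 3); (NULL, 4)

CROSS JOIN pairs every row of `agents` with every row of `listings`: 3 × 2 = 6 rows.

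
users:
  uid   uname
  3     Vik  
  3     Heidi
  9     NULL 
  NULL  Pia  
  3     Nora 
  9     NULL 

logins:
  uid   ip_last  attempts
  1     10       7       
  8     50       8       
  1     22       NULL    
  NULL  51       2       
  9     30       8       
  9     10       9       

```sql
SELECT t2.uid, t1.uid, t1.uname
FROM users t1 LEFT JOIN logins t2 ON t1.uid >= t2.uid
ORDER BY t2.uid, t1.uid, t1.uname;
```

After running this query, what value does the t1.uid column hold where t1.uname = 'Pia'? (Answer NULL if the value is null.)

LEFT JOIN keeps every row from `users`; unmatched rows get NULL for `logins`'s columns.
Matching on t1.uid >= t2.uid. A NULL in a compared column never satisfies the condition.
- t1[0] uid=3 → 2 match(es) in t2 → 2 row(s).
- t1[1] uid=3 → 2 match(es) in t2 → 2 row(s).
- t1[2] uid=9 → 5 match(es) in t2 → 5 row(s).
- t1[3] uid=NULL → no match; kept with NULLs on the t2 side.
- t1[4] uid=3 → 2 match(es) in t2 → 2 row(s).
- t1[5] uid=9 → 5 match(es) in t2 → 5 row(s).

NULL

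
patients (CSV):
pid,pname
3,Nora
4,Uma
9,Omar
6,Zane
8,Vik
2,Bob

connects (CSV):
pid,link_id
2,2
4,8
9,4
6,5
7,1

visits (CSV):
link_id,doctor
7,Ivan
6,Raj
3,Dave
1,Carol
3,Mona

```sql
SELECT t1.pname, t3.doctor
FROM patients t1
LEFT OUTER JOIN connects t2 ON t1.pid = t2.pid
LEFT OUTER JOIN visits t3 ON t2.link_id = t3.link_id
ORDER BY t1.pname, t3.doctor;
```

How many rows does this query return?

6

Evaluate left to right. First `patients t1 LEFT JOIN connects t2` on pid: 6 row(s).
Then LEFT JOIN `visits t3` on link_id: each of those 6 rows is kept; rows whose t2.link_id has no match in t3 get NULL for t3's columns.
Result: 6 row(s).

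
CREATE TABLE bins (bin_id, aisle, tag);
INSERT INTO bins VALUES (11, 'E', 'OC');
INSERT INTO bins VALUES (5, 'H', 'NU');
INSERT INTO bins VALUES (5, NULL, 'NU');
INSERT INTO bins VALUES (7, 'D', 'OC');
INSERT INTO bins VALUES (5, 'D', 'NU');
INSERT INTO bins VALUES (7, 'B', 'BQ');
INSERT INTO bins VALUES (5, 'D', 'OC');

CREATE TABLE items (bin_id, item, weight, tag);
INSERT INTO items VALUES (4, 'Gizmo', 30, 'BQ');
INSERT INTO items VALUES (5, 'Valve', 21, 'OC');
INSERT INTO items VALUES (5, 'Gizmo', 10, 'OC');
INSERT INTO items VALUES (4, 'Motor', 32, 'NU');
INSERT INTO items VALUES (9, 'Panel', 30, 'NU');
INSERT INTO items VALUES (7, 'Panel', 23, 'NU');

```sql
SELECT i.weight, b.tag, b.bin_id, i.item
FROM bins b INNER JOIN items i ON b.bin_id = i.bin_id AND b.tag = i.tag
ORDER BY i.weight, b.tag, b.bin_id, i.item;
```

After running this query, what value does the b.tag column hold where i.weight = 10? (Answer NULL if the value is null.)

OC

INNER JOIN keeps only pairs where the ON condition holds.
Matching on b.bin_id = i.bin_id AND b.tag = i.tag.
- b[0] bin_id=11, tag=OC → no match; dropped.
- b[1] bin_id=5, tag=NU → no match; dropped.
- b[2] bin_id=5, tag=NU → no match; dropped.
- b[3] bin_id=7, tag=OC → no match; dropped.
- b[4] bin_id=5, tag=NU → no match; dropped.
- b[5] bin_id=7, tag=BQ → no match; dropped.
- b[6] bin_id=5, tag=OC → 2 match(es) in i → 2 row(s).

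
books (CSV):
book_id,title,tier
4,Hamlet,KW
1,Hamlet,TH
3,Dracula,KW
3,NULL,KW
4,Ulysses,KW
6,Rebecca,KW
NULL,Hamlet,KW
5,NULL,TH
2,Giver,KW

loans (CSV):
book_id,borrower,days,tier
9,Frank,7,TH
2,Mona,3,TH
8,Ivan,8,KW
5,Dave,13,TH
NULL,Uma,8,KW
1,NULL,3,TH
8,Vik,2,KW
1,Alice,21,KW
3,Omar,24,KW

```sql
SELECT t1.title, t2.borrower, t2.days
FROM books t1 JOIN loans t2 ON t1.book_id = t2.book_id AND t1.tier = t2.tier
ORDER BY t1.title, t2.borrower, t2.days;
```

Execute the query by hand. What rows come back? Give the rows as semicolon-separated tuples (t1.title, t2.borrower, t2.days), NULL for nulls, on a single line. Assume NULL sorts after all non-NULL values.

INNER JOIN keeps only pairs where the ON condition holds.
Matching on t1.book_id = t2.book_id AND t1.tier = t2.tier. A NULL in a compared column never satisfies the condition.
- t1 (book_id=4, tier=KW) has no partner → excluded.
- t1 (book_id=1, tier=TH) pairs with 1 row(s) of t2.
- t1 (book_id=3, tier=KW) pairs with 1 row(s) of t2.
- t1 (book_id=3, tier=KW) pairs with 1 row(s) of t2.
- t1 (book_id=4, tier=KW) has no partner → excluded.
- t1 (book_id=6, tier=KW) has no partner → excluded.
- t1 (book_id=NULL, tier=KW) has no partner → excluded.
- t1 (book_id=5, tier=TH) pairs with 1 row(s) of t2.
- t1 (book_id=2, tier=KW) has no partner → excluded.
After projecting and ordering:
t1.title | t2.borrower | t2.days
Dracula | Omar | 24
Hamlet | NULL | 3
NULL | Dave | 13
NULL | Omar | 24

(Dracula, Omar, 24); (Hamlet, NULL, 3); (NULL, Dave, 13); (NULL, Omar, 24)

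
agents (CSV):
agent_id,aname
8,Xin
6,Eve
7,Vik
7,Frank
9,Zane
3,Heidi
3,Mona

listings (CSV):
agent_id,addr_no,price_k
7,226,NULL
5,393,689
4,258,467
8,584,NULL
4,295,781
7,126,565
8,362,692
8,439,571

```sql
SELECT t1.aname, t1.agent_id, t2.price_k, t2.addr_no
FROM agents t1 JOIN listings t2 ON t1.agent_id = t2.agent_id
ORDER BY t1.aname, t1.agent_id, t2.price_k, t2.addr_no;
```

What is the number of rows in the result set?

7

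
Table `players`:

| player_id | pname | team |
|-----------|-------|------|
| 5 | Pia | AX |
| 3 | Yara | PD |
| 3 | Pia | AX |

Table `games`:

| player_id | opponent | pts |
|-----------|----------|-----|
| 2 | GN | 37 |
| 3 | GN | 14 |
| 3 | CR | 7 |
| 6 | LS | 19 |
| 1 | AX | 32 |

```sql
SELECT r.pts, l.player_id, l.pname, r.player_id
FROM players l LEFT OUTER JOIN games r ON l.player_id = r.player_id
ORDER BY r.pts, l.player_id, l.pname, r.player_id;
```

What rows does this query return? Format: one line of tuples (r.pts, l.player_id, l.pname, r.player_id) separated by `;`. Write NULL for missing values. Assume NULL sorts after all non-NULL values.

LEFT JOIN keeps every row from `players`; unmatched rows get NULL for `games`'s columns.
Matching on l.player_id = r.player_id.
- l row (player_id=5): no match → kept, r columns NULL.
- l row (player_id=3): matches 2 r row(s) → 2 output row(s).
- l row (player_id=3): matches 2 r row(s) → 2 output row(s).
After projecting and ordering:
r.pts | l.player_id | l.pname | r.player_id
7 | 3 | Pia | 3
7 | 3 | Yara | 3
14 | 3 | Pia | 3
14 | 3 | Yara | 3
NULL | 5 | Pia | NULL

(7, 3, Pia, 3); (7, 3, Yara, 3); (14, 3, Pia, 3); (14, 3, Yara, 3); (NULL, 5, Pia, NULL)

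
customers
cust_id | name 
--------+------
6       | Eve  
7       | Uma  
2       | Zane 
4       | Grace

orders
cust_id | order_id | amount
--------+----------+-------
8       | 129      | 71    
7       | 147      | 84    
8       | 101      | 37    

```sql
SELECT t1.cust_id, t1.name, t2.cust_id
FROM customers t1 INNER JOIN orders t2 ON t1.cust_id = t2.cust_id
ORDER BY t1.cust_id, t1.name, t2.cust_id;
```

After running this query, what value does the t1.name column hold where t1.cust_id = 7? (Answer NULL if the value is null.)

Uma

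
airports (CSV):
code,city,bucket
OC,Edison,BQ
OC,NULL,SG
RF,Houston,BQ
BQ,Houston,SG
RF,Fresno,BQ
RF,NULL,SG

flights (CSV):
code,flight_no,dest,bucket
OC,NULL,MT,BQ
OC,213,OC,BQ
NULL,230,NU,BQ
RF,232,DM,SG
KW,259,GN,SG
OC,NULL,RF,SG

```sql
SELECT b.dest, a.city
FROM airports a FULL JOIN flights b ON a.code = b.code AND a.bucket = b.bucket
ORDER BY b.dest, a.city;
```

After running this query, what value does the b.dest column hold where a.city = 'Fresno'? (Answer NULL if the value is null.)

NULL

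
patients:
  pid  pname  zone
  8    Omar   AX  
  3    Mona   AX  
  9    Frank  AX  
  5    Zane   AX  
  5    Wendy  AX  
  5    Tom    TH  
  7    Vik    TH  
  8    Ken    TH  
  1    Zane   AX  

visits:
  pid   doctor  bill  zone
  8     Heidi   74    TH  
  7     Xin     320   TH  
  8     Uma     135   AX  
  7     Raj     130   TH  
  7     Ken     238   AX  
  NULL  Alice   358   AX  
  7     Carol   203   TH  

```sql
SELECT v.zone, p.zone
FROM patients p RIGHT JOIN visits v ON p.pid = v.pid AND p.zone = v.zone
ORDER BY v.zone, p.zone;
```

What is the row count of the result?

RIGHT JOIN keeps every row from `visits`; unmatched rows get NULL for `patients`'s columns.
Matching on p.pid = v.pid AND p.zone = v.zone. A NULL in a compared column never satisfies the condition.
Matched pairs: 5; unmatched v rows kept: 2.
Total: 5 matched + 2 padded = 7 rows.

7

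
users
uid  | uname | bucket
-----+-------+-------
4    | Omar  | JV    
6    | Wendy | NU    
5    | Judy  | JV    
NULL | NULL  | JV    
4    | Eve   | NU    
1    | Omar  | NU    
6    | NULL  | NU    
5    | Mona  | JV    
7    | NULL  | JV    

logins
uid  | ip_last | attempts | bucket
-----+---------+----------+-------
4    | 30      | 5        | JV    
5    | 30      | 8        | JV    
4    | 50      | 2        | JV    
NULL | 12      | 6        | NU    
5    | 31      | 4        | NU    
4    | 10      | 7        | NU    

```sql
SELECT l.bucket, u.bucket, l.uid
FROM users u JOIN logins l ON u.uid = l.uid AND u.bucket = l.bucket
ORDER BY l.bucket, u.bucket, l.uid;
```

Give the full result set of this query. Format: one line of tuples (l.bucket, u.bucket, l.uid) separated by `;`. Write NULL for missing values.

(JV, JV, 4); (JV, JV, 4); (JV, JV, 5); (JV, JV, 5); (NU, NU, 4)

INNER JOIN keeps only pairs where the ON condition holds.
Matching on u.uid = l.uid AND u.bucket = l.bucket. A NULL in a compared column never satisfies the condition.
- u (uid=4, bucket=JV) pairs with 2 row(s) of l.
- u (uid=6, bucket=NU) has no partner → excluded.
- u (uid=5, bucket=JV) pairs with 1 row(s) of l.
- u (uid=NULL, bucket=JV) has no partner → excluded.
- u (uid=4, bucket=NU) pairs with 1 row(s) of l.
- u (uid=1, bucket=NU) has no partner → excluded.
- u (uid=6, bucket=NU) has no partner → excluded.
- u (uid=5, bucket=JV) pairs with 1 row(s) of l.
- u (uid=7, bucket=JV) has no partner → excluded.
After projecting and ordering:
l.bucket | u.bucket | l.uid
JV | JV | 4
JV | JV | 4
JV | JV | 5
JV | JV | 5
NU | NU | 4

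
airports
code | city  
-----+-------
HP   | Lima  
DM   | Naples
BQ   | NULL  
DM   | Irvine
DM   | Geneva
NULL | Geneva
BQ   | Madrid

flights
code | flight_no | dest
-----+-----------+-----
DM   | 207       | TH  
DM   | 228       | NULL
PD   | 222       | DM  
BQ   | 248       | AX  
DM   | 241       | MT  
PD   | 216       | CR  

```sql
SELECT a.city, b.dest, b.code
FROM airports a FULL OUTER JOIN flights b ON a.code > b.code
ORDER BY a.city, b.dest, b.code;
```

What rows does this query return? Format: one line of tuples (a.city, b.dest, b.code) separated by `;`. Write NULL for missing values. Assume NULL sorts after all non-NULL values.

FULL OUTER JOIN keeps every row from both sides; unmatched rows get NULL for the other side's columns.
Matching on a.code > b.code. A NULL in a compared column never satisfies the condition.
- a row (code=HP): matches 4 b row(s) → 4 output row(s).
- a row (code=DM): matches 1 b row(s) → 1 output row(s).
- a row (code=BQ): no match → kept, b columns NULL.
- a row (code=DM): matches 1 b row(s) → 1 output row(s).
- a row (code=DM): matches 1 b row(s) → 1 output row(s).
- a row (code=NULL): no match → kept, b columns NULL.
- a row (code=BQ): no match → kept, b columns NULL.
- plus 2 unmatched b row(s), each kept with NULL a columns.

(Geneva, AX, BQ); (Geneva, NULL, NULL); (Irvine, AX, BQ); (Lima, AX, BQ); (Lima, MT, DM); (Lima, TH, DM); (Lima, NULL, DM); (Madrid, NULL, NULL); (Naples, AX, BQ); (NULL, CR, PD); (NULL, DM, PD); (NULL, NULL, NULL)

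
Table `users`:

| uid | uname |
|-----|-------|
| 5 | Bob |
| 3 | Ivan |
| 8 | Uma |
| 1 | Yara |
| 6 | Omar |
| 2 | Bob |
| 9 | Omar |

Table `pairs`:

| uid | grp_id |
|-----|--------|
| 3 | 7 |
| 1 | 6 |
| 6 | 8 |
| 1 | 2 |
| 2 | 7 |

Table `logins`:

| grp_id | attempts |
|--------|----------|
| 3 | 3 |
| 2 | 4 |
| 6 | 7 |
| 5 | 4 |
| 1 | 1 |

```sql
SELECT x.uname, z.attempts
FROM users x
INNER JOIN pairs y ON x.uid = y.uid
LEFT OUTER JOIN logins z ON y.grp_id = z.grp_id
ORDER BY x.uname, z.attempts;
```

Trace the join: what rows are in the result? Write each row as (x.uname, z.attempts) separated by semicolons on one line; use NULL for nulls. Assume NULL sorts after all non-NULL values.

Joins associate left-to-right: users INNER JOIN pairs on uid gives 5 intermediate row(s).
Then LEFT JOIN `logins z` on grp_id: each of those 5 rows is kept; rows whose y.grp_id has no match in z get NULL for z's columns.

(Bob, NULL); (Ivan, NULL); (Omar, NULL); (Yara, 4); (Yara, 7)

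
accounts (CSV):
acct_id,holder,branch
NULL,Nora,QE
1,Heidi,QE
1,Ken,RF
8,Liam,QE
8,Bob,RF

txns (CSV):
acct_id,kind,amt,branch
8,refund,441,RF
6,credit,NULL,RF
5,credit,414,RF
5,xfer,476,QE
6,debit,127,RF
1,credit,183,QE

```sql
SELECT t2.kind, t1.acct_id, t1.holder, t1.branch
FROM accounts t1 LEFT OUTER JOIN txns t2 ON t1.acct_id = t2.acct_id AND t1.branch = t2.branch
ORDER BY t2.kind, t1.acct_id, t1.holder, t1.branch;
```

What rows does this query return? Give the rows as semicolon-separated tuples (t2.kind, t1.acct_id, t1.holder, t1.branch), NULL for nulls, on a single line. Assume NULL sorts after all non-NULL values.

(credit, 1, Heidi, QE); (refund, 8, Bob, RF); (NULL, 1, Ken, RF); (NULL, 8, Liam, QE); (NULL, NULL, Nora, QE)

LEFT JOIN keeps every row from `accounts`; unmatched rows get NULL for `txns`'s columns.
Matching on t1.acct_id = t2.acct_id AND t1.branch = t2.branch. A NULL in a compared column never satisfies the condition.
Matched pairs: 2; unmatched t1 rows kept: 3.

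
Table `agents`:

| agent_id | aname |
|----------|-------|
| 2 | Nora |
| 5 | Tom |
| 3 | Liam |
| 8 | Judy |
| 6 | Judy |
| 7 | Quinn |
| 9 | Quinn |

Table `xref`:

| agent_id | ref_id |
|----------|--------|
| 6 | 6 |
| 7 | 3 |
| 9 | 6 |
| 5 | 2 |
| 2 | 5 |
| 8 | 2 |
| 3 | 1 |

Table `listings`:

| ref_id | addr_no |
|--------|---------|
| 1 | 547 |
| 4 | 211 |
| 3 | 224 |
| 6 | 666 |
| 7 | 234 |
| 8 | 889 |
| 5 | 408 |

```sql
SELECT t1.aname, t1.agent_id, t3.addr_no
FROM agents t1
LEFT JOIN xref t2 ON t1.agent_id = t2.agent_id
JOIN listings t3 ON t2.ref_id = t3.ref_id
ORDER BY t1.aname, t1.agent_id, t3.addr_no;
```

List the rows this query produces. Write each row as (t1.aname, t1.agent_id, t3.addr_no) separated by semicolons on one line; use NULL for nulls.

Step 1 — t1 LEFT JOIN t2 on agent_id → 7 row(s).
Then INNER JOIN `listings t3` on ref_id: keep only rows whose t2.ref_id appears in t3.

(Judy, 6, 666); (Liam, 3, 547); (Nora, 2, 408); (Quinn, 7, 224); (Quinn, 9, 666)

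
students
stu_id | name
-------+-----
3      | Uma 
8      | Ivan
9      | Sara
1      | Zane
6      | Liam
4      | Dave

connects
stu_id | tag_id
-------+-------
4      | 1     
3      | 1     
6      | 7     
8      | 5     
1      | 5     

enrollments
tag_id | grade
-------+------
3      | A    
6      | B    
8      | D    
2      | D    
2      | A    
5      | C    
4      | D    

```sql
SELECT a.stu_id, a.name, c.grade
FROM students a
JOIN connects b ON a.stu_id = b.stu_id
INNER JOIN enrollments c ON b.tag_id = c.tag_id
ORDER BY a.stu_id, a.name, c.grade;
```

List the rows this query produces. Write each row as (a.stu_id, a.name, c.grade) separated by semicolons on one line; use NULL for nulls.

Joins associate left-to-right: students INNER JOIN connects on stu_id gives 5 intermediate row(s).
Then INNER JOIN `enrollments c` on tag_id: keep only rows whose b.tag_id appears in c.

(1, Zane, C); (8, Ivan, C)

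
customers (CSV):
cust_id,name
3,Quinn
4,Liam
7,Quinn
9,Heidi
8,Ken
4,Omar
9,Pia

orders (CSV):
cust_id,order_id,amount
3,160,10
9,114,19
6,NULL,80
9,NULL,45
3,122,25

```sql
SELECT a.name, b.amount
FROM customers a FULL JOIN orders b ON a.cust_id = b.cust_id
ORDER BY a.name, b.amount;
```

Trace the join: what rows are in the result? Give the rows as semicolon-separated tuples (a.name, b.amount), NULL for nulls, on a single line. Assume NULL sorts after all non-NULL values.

FULL OUTER JOIN keeps every row from both sides; unmatched rows get NULL for the other side's columns.
Matching on a.cust_id = b.cust_id.
- a[0] cust_id=3 → 2 match(es) in b → 2 row(s).
- a[1] cust_id=4 → no match; kept with NULLs on the b side.
- a[2] cust_id=7 → no match; kept with NULLs on the b side.
- a[3] cust_id=9 → 2 match(es) in b → 2 row(s).
- a[4] cust_id=8 → no match; kept with NULLs on the b side.
- a[5] cust_id=4 → no match; kept with NULLs on the b side.
- a[6] cust_id=9 → 2 match(es) in b → 2 row(s).
- 1 b row(s) had no a match → kept, a columns NULL.

(Heidi, 19); (Heidi, 45); (Ken, NULL); (Liam, NULL); (Omar, NULL); (Pia, 19); (Pia, 45); (Quinn, 10); (Quinn, 25); (Quinn, NULL); (NULL, 80)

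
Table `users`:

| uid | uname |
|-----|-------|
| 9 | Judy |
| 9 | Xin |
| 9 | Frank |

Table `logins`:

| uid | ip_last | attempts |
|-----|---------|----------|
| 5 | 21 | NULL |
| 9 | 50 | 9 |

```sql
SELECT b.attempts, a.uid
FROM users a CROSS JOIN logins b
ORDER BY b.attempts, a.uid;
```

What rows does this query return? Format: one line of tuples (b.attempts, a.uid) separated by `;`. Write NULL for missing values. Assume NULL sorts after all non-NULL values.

CROSS JOIN pairs every row of `users` with every row of `logins`: 3 × 2 = 6 rows.
After projecting and ordering:
b.attempts | a.uid
9 | 9
9 | 9
9 | 9
NULL | 9
NULL | 9
NULL | 9

(9, 9); (9, 9); (9, 9); (NULL, 9); (NULL, 9); (NULL, 9)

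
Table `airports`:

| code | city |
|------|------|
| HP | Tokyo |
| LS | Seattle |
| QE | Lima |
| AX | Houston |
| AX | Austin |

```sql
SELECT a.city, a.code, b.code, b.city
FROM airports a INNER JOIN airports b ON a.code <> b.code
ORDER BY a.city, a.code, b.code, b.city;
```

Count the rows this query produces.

18

INNER JOIN keeps only pairs where the ON condition holds.
Matching on a.code <> b.code.
- a[0] code=HP → 4 match(es) in b → 4 row(s).
- a[1] code=LS → 4 match(es) in b → 4 row(s).
- a[2] code=QE → 4 match(es) in b → 4 row(s).
- a[3] code=AX → 3 match(es) in b → 3 row(s).
- a[4] code=AX → 3 match(es) in b → 3 row(s).
Total: 18 rows.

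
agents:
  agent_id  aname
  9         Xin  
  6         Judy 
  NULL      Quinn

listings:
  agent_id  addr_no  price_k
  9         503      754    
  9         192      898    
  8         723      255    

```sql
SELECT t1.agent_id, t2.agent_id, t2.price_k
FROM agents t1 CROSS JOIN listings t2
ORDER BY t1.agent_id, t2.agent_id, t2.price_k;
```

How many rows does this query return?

9

CROSS JOIN pairs every row of `agents` with every row of `listings`: 3 × 3 = 9 rows.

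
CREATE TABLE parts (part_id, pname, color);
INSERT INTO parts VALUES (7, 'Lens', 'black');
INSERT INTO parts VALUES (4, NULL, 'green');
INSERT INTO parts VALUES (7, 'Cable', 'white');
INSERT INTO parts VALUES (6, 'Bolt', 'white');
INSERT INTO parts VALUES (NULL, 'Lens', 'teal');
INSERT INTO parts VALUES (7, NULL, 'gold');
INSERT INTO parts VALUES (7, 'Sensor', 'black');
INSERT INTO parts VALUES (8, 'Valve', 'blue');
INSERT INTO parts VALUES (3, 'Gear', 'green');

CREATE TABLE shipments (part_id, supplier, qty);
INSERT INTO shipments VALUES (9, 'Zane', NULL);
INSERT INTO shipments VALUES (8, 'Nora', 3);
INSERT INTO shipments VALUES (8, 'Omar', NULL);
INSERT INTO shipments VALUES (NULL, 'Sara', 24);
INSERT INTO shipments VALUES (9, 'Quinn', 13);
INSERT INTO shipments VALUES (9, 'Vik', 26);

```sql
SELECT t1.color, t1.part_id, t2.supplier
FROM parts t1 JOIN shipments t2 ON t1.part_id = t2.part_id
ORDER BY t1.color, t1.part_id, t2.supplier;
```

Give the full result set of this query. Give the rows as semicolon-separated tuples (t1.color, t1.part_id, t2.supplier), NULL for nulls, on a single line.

(blue, 8, Nora); (blue, 8, Omar)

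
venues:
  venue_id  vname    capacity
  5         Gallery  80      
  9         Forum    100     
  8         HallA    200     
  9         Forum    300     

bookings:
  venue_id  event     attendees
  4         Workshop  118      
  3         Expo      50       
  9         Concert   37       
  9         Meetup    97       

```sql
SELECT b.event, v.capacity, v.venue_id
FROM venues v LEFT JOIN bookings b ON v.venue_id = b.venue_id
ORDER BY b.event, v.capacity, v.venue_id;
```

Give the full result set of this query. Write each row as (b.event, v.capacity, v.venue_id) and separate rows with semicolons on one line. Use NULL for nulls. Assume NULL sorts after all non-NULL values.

(Concert, 100, 9); (Concert, 300, 9); (Meetup, 100, 9); (Meetup, 300, 9); (NULL, 80, 5); (NULL, 200, 8)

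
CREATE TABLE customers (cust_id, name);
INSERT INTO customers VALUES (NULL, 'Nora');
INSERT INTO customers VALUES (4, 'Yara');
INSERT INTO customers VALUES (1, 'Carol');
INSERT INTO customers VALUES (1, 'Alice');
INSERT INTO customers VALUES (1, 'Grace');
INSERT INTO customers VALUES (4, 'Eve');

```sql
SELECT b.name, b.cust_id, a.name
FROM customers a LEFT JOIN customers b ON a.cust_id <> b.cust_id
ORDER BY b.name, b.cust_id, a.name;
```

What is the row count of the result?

13

LEFT JOIN keeps every row from `customers a`; unmatched rows get NULL for `customers b`'s columns.
Matching on a.cust_id <> b.cust_id. A NULL in a compared column never satisfies the condition.
- a (cust_id=NULL) has no partner → padded with NULL.
- a (cust_id=4) pairs with 3 row(s) of b.
- a (cust_id=1) pairs with 2 row(s) of b.
- a (cust_id=1) pairs with 2 row(s) of b.
- a (cust_id=1) pairs with 2 row(s) of b.
- a (cust_id=4) pairs with 3 row(s) of b.
Total: 12 matched + 1 padded = 13 rows.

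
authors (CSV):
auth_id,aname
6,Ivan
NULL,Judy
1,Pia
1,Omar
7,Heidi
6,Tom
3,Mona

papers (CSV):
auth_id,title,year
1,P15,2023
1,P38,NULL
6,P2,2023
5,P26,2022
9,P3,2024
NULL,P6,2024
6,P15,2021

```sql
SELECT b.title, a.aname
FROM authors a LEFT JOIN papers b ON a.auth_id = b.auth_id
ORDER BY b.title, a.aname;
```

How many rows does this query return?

LEFT JOIN keeps every row from `authors`; unmatched rows get NULL for `papers`'s columns.
Matching on a.auth_id = b.auth_id. A NULL in a compared column never satisfies the condition.
- a[0] auth_id=6 → 2 match(es) in b → 2 row(s).
- a[1] auth_id=NULL → no match; kept with NULLs on the b side.
- a[2] auth_id=1 → 2 match(es) in b → 2 row(s).
- a[3] auth_id=1 → 2 match(es) in b → 2 row(s).
- a[4] auth_id=7 → no match; kept with NULLs on the b side.
- a[5] auth_id=6 → 2 match(es) in b → 2 row(s).
- a[6] auth_id=3 → no match; kept with NULLs on the b side.
Total: 8 matched + 3 padded = 11 rows.

11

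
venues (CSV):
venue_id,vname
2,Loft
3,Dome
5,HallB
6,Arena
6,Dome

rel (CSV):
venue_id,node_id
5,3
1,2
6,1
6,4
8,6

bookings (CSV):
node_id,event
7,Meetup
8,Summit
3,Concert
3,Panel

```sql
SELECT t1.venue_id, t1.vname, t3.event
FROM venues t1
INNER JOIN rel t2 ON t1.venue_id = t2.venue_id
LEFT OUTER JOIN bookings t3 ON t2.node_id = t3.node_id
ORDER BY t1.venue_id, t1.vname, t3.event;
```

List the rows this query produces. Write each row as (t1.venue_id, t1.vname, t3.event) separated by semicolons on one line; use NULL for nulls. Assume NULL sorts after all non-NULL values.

(5, HallB, Concert); (5, HallB, Panel); (6, Arena, NULL); (6, Arena, NULL); (6, Dome, NULL); (6, Dome, NULL)

Joins associate left-to-right: venues INNER JOIN rel on venue_id gives 5 intermediate row(s).
Then LEFT JOIN `bookings t3` on node_id: each of those 5 rows is kept; rows whose t2.node_id has no match in t3 get NULL for t3's columns.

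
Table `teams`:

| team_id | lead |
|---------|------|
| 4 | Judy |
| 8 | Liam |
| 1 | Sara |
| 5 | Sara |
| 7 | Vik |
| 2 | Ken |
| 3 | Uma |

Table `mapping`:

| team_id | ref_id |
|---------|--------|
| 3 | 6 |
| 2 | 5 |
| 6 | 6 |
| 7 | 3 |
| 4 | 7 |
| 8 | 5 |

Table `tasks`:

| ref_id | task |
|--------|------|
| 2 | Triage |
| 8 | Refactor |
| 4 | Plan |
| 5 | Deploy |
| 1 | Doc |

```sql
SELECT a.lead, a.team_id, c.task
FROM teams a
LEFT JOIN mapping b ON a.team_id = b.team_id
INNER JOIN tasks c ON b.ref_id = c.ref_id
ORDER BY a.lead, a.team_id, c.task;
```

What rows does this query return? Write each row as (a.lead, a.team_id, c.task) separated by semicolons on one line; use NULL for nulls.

Evaluate left to right. First `teams a LEFT JOIN mapping b` on team_id: 7 row(s).
Then INNER JOIN `tasks c` on ref_id: keep only rows whose b.ref_id appears in c.

(Ken, 2, Deploy); (Liam, 8, Deploy)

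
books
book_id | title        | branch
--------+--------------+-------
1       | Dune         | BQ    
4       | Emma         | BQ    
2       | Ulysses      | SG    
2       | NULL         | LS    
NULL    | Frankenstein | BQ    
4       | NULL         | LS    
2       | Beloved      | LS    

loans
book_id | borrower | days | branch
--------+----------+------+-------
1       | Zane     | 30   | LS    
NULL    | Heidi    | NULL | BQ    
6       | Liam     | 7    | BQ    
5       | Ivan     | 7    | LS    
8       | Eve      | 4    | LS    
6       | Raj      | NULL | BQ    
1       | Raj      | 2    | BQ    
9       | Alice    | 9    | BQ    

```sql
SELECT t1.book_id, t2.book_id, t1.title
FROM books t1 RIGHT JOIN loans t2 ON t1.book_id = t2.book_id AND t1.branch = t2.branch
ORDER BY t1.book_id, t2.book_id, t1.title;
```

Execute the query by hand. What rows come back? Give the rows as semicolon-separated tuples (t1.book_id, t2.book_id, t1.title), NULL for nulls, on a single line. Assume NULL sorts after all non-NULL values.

(1, 1, Dune); (NULL, 1, NULL); (NULL, 5, NULL); (NULL, 6, NULL); (NULL, 6, NULL); (NULL, 8, NULL); (NULL, 9, NULL); (NULL, NULL, NULL)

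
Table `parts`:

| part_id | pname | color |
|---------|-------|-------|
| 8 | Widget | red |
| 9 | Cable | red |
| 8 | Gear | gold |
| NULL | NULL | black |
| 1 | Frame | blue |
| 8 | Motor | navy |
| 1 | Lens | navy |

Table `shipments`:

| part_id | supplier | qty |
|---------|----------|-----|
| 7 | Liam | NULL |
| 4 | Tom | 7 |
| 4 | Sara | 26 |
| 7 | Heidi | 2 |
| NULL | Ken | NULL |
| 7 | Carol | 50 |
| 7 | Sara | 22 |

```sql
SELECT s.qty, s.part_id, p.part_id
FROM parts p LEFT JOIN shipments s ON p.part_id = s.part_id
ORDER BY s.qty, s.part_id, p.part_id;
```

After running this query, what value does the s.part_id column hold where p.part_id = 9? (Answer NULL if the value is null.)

LEFT JOIN keeps every row from `parts`; unmatched rows get NULL for `shipments`'s columns.
Matching on p.part_id = s.part_id. A NULL in a compared column never satisfies the condition.
- part_id=8: no s row matches, row kept with s columns NULL.
- part_id=9: no s row matches, row kept with s columns NULL.
- part_id=8: no s row matches, row kept with s columns NULL.
- part_id=NULL: no s row matches, row kept with s columns NULL.
- part_id=1: no s row matches, row kept with s columns NULL.
- part_id=8: no s row matches, row kept with s columns NULL.
- part_id=1: no s row matches, row kept with s columns NULL.

NULL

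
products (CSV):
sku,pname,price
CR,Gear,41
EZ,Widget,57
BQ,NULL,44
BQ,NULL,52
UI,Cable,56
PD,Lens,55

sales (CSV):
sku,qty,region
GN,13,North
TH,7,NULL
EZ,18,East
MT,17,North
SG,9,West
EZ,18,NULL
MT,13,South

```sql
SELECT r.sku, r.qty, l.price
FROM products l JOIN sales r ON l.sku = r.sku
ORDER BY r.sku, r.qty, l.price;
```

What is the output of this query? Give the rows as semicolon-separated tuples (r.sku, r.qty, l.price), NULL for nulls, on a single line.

INNER JOIN keeps only pairs where the ON condition holds.
Matching on l.sku = r.sku.
- l[0] sku=CR → no match; dropped.
- l[1] sku=EZ → 2 match(es) in r → 2 row(s).
- l[2] sku=BQ → no match; dropped.
- l[3] sku=BQ → no match; dropped.
- l[4] sku=UI → no match; dropped.
- l[5] sku=PD → no match; dropped.
After projecting and ordering:
r.sku | r.qty | l.price
EZ | 18 | 57
EZ | 18 | 57

(EZ, 18, 57); (EZ, 18, 57)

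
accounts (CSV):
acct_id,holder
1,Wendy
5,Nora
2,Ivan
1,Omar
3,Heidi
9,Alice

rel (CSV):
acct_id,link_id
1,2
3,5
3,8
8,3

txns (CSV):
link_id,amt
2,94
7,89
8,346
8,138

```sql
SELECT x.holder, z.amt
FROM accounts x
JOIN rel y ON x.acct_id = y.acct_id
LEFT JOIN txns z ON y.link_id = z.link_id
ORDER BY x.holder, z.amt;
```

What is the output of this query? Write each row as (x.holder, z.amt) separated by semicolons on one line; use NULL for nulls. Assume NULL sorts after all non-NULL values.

Evaluate left to right. First `accounts x INNER JOIN rel y` on acct_id: 4 row(s).
Then LEFT JOIN `txns z` on link_id: each of those 4 rows is kept; rows whose y.link_id has no match in z get NULL for z's columns.

(Heidi, 138); (Heidi, 346); (Heidi, NULL); (Omar, 94); (Wendy, 94)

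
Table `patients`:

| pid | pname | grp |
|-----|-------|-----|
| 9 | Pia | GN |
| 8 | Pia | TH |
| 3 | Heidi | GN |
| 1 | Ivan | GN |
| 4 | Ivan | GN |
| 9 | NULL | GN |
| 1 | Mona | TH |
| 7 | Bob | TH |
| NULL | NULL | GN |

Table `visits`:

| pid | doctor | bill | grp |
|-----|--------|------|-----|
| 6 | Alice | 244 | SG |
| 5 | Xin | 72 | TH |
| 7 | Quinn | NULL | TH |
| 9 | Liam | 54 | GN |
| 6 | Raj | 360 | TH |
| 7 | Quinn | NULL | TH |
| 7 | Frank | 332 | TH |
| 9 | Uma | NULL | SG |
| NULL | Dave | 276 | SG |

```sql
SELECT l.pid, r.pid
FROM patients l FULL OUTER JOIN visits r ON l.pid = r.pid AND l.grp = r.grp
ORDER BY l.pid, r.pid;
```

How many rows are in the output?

16

FULL OUTER JOIN keeps every row from both sides; unmatched rows get NULL for the other side's columns.
Matching on l.pid = r.pid AND l.grp = r.grp. A NULL in a compared column never satisfies the condition.
- pid=9, grp=GN: 1 matching r row(s), so 1 row(s) emitted.
- pid=8, grp=TH: no r row matches, row kept with r columns NULL.
- pid=3, grp=GN: no r row matches, row kept with r columns NULL.
- pid=1, grp=GN: no r row matches, row kept with r columns NULL.
- pid=4, grp=GN: no r row matches, row kept with r columns NULL.
- pid=9, grp=GN: 1 matching r row(s), so 1 row(s) emitted.
- pid=1, grp=TH: no r row matches, row kept with r columns NULL.
- pid=7, grp=TH: 3 matching r row(s), so 3 row(s) emitted.
- pid=NULL, grp=GN: no r row matches, row kept with r columns NULL.
- plus 5 unmatched r row(s), each kept with NULL l columns.
Total: 5 matched + 11 padded = 16 rows.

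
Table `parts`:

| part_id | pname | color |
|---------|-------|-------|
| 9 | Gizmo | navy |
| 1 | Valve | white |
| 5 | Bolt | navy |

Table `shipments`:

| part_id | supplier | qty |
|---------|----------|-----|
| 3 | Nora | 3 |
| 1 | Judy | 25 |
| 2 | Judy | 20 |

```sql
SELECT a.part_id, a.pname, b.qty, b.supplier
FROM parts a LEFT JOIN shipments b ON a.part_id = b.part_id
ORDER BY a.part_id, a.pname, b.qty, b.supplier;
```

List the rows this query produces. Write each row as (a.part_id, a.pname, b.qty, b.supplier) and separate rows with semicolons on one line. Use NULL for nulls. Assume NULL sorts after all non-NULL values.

(1, Valve, 25, Judy); (5, Bolt, NULL, NULL); (9, Gizmo, NULL, NULL)

LEFT JOIN keeps every row from `parts`; unmatched rows get NULL for `shipments`'s columns.
Matching on a.part_id = b.part_id.
- a (part_id=9) has no partner → padded with NULL.
- a (part_id=1) pairs with 1 row(s) of b.
- a (part_id=5) has no partner → padded with NULL.
After projecting and ordering:
a.part_id | a.pname | b.qty | b.supplier
1 | Valve | 25 | Judy
5 | Bolt | NULL | NULL
9 | Gizmo | NULL | NULL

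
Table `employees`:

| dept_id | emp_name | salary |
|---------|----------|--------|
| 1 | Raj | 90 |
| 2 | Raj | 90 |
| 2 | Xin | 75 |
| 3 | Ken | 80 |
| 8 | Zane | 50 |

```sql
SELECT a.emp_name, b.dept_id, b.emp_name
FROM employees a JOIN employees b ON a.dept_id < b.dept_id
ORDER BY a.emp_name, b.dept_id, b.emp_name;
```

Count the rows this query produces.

9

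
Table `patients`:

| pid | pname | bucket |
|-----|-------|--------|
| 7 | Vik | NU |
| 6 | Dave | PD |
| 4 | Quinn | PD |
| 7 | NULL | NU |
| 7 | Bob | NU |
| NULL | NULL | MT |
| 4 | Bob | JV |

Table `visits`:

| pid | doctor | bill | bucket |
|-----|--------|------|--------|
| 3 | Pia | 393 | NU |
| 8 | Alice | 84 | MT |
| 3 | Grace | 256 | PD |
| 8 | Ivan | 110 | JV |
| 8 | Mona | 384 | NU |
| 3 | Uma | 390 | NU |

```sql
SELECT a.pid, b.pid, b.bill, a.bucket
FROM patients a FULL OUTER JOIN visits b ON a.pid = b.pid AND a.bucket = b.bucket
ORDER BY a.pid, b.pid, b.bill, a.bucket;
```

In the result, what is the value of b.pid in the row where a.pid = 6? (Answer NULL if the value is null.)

FULL OUTER JOIN keeps every row from both sides; unmatched rows get NULL for the other side's columns.
Matching on a.pid = b.pid AND a.bucket = b.bucket. A NULL in a compared column never satisfies the condition.
- a row (pid=7, bucket=NU): no match → kept, b columns NULL.
- a row (pid=6, bucket=PD): no match → kept, b columns NULL.
- a row (pid=4, bucket=PD): no match → kept, b columns NULL.
- a row (pid=7, bucket=NU): no match → kept, b columns NULL.
- a row (pid=7, bucket=NU): no match → kept, b columns NULL.
- a row (pid=NULL, bucket=MT): no match → kept, b columns NULL.
- a row (pid=4, bucket=JV): no match → kept, b columns NULL.
- plus 6 unmatched b row(s), each kept with NULL a columns.

NULL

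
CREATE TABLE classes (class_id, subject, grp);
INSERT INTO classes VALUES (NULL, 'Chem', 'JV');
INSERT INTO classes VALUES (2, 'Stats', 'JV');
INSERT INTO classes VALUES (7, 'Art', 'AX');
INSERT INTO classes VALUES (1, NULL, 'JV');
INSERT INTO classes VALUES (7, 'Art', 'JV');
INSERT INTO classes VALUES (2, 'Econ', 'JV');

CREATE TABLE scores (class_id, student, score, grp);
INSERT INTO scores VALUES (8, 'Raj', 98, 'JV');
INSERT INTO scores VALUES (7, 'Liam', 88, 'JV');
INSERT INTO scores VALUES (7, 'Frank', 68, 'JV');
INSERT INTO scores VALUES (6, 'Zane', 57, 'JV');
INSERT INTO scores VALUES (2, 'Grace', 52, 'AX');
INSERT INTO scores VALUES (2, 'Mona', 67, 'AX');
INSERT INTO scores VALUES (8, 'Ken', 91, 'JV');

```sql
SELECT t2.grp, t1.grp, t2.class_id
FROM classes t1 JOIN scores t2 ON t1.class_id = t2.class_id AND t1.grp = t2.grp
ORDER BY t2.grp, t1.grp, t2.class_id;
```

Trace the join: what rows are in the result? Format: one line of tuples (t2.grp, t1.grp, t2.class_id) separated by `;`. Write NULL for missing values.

(JV, JV, 7); (JV, JV, 7)

INNER JOIN keeps only pairs where the ON condition holds.
Matching on t1.class_id = t2.class_id AND t1.grp = t2.grp. A NULL in a compared column never satisfies the condition.
Matched pairs: 2.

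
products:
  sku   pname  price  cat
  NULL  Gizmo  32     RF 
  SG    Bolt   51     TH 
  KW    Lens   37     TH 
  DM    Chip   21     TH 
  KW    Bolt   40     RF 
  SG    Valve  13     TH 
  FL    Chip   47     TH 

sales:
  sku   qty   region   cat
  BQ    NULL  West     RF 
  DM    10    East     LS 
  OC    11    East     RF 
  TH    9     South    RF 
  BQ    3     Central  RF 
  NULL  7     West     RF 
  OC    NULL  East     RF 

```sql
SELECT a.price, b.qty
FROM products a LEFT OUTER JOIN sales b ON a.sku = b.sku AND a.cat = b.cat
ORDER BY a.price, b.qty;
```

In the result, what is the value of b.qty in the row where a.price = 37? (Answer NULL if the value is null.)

NULL

LEFT JOIN keeps every row from `products`; unmatched rows get NULL for `sales`'s columns.
Matching on a.sku = b.sku AND a.cat = b.cat. A NULL in a compared column never satisfies the condition.
Matched pairs: 0; unmatched a rows kept: 7.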